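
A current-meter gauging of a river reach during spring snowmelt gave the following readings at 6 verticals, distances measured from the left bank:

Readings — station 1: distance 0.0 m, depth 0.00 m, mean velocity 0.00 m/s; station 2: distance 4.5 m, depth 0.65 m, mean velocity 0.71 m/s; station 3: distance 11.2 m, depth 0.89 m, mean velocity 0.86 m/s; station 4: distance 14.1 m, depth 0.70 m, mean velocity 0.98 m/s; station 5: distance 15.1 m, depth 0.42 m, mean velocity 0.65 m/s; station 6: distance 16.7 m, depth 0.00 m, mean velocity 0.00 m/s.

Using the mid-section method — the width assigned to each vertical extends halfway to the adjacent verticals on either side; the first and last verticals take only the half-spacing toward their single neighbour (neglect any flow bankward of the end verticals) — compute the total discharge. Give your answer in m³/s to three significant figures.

w_2 = (11.2 − 0.0)/2 = 5.6 m; q_2 = 0.71 × 0.65 × 5.6 = 2.584 m³/s
w_3 = (14.1 − 4.5)/2 = 4.8 m; q_3 = 0.86 × 0.89 × 4.8 = 3.674 m³/s
w_4 = (15.1 − 11.2)/2 = 1.95 m; q_4 = 0.98 × 0.70 × 1.95 = 1.338 m³/s
w_5 = (16.7 − 14.1)/2 = 1.3 m; q_5 = 0.65 × 0.42 × 1.3 = 0.3549 m³/s
Stations 1, 6 contribute zero (depth or velocity is 0).
Q = Σ qᵢ = 7.951 m³/s

7.95 m³/s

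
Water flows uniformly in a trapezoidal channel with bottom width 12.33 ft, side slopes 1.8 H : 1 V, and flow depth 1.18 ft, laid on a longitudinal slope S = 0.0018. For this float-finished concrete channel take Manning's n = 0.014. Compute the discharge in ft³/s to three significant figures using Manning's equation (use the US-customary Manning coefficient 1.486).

A = (b + z·y)·y = (12.33 + 1.8×1.18)×1.18 = 17.06 ft²
P = b + 2y√(1+z²) = 12.33 + 2×1.18×√(1+1.8²) = 17.19 ft
R = A/P = 17.06/17.19 = 0.9922 ft
Q = (1.486/n)·A·R^(2/3)·S^(1/2) = (1.486/0.014) × 17.06 × 0.9922^(2/3) × 0.0018^(1/2) = 76.41 ft³/s

76.4 ft³/s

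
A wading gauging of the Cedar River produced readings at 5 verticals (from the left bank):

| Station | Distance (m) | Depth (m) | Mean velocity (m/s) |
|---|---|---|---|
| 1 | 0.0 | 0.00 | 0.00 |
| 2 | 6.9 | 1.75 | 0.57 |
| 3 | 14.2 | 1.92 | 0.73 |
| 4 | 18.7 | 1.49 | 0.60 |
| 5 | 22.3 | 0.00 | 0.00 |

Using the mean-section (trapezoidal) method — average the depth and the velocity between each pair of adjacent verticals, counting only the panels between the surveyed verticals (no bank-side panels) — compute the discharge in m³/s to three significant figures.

16.3 m³/s

Panel 1-2: Δb = 6.9 m, d̄ = (0.00+1.75)/2 = 0.875, v̄ = (0.00+0.57)/2 = 0.285 → q = 6.9×0.875×0.285 = 1.721 m³/s
Panel 2-3: Δb = 7.3 m, d̄ = (1.75+1.92)/2 = 1.835, v̄ = (0.57+0.73)/2 = 0.65 → q = 7.3×1.835×0.65 = 8.707 m³/s
Panel 3-4: Δb = 4.5 m, d̄ = (1.92+1.49)/2 = 1.705, v̄ = (0.73+0.60)/2 = 0.665 → q = 4.5×1.705×0.665 = 5.102 m³/s
Panel 4-5: Δb = 3.6 m, d̄ = (1.49+0.00)/2 = 0.745, v̄ = (0.60+0.00)/2 = 0.3 → q = 3.6×0.745×0.3 = 0.8046 m³/s
Q = Σ q = 16.33 m³/s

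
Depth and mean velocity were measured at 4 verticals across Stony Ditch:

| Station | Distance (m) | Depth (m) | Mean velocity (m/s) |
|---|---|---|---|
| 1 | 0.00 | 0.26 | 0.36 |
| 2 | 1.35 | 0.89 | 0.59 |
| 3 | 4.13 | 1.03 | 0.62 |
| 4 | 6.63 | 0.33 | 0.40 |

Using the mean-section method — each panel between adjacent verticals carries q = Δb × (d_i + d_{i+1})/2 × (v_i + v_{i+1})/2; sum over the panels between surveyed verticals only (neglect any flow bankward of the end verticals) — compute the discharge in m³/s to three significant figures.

2.85 m³/s

Panel 1-2: Δb = 1.35 m, d̄ = (0.26+0.89)/2 = 0.575, v̄ = (0.36+0.59)/2 = 0.475 → q = 1.35×0.575×0.475 = 0.3687 m³/s
Panel 2-3: Δb = 2.78 m, d̄ = (0.89+1.03)/2 = 0.96, v̄ = (0.59+0.62)/2 = 0.605 → q = 2.78×0.96×0.605 = 1.615 m³/s
Panel 3-4: Δb = 2.5 m, d̄ = (1.03+0.33)/2 = 0.68, v̄ = (0.62+0.40)/2 = 0.51 → q = 2.5×0.68×0.51 = 0.8670 m³/s
Q = Σ q = 2.850 m³/s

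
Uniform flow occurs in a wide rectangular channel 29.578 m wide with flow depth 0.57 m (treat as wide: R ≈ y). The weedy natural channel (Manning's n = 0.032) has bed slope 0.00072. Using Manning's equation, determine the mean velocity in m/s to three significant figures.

A = b·y = 29.578 × 0.57 = 16.86 m²
Wide channel: R ≈ y = 0.57 m
Q = (1/n)·A·R^(2/3)·S^(1/2) = (1/0.032) × 16.86 × 0.5700^(2/3) × 0.00072^(1/2) = 9.719 m³/s
V = Q/A = 9.719/16.86 = 0.5765 m/s

0.576 m/s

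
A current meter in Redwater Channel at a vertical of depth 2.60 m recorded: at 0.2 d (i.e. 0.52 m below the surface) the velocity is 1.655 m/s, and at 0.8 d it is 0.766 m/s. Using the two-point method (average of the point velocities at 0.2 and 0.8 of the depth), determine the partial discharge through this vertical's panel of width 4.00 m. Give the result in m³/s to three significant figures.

v̄ = (1.655 + 0.766) / 2 = 1.211 m/s
q = v̄ × d × w = 1.211 × 2.60 × 4.00 = 12.59 m³/s

12.6 m³/s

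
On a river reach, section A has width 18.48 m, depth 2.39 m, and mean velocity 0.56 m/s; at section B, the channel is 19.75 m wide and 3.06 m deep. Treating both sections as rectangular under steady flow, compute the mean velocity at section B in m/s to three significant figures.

0.409 m/s

Q = A₁V₁ = (18.48×2.39) × 0.56 = 24.73 m³/s
A₂ = 19.75 × 3.06 = 60.44 m²
V₂ = Q/A₂ = 24.73/60.44 = 0.4093 m/s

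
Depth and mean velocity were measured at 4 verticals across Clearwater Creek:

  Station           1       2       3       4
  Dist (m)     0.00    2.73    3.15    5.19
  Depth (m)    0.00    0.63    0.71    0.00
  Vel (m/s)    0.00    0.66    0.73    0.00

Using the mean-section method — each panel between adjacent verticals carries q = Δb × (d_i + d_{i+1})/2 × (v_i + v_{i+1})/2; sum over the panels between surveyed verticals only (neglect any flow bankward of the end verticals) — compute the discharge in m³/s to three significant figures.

Panel 1-2: Δb = 2.73 m, d̄ = (0.00+0.63)/2 = 0.315, v̄ = (0.00+0.66)/2 = 0.33 → q = 2.73×0.315×0.33 = 0.2838 m³/s
Panel 2-3: Δb = 0.42 m, d̄ = (0.63+0.71)/2 = 0.67, v̄ = (0.66+0.73)/2 = 0.695 → q = 0.42×0.67×0.695 = 0.1956 m³/s
Panel 3-4: Δb = 2.04 m, d̄ = (0.71+0.00)/2 = 0.355, v̄ = (0.73+0.00)/2 = 0.365 → q = 2.04×0.355×0.365 = 0.2643 m³/s
Q = Σ q = 0.7437 m³/s

0.744 m³/s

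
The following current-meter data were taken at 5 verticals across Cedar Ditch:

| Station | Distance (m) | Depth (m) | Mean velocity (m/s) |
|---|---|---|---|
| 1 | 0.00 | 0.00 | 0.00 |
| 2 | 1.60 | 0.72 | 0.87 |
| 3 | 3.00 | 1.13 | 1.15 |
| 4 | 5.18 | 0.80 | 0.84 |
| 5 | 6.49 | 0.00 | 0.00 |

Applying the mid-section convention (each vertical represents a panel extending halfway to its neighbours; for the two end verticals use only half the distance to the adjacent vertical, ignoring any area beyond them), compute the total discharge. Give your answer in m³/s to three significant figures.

w_2 = (3.00 − 0.00)/2 = 1.5 m; q_2 = 0.87 × 0.72 × 1.5 = 0.9396 m³/s
w_3 = (5.18 − 1.60)/2 = 1.79 m; q_3 = 1.15 × 1.13 × 1.79 = 2.326 m³/s
w_4 = (6.49 − 3.00)/2 = 1.745 m; q_4 = 0.84 × 0.80 × 1.745 = 1.173 m³/s
Stations 1, 5 contribute zero (depth or velocity is 0).
Q = Σ qᵢ = 4.438 m³/s

4.44 m³/s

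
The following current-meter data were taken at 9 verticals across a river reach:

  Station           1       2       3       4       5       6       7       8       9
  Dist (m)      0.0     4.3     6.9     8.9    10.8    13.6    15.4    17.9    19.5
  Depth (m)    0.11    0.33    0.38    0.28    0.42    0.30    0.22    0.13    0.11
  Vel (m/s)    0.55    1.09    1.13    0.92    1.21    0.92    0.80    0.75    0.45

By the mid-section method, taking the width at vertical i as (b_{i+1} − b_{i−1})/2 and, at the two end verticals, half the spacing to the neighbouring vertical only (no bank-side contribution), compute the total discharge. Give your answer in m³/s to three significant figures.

w_1 = (4.3 − 0.0)/2 = 2.15 m; q_1 = 0.55 × 0.11 × 2.15 = 0.1301 m³/s
w_2 = (6.9 − 0.0)/2 = 3.45 m; q_2 = 1.09 × 0.33 × 3.45 = 1.241 m³/s
w_3 = (8.9 − 4.3)/2 = 2.3 m; q_3 = 1.13 × 0.38 × 2.3 = 0.9876 m³/s
w_4 = (10.8 − 6.9)/2 = 1.95 m; q_4 = 0.92 × 0.28 × 1.95 = 0.5023 m³/s
w_5 = (13.6 − 8.9)/2 = 2.35 m; q_5 = 1.21 × 0.42 × 2.35 = 1.194 m³/s
w_6 = (15.4 − 10.8)/2 = 2.3 m; q_6 = 0.92 × 0.30 × 2.3 = 0.6348 m³/s
w_7 = (17.9 − 13.6)/2 = 2.15 m; q_7 = 0.80 × 0.22 × 2.15 = 0.3784 m³/s
w_8 = (19.5 − 15.4)/2 = 2.05 m; q_8 = 0.75 × 0.13 × 2.05 = 0.1999 m³/s
w_9 = (19.5 − 17.9)/2 = 0.8 m; q_9 = 0.45 × 0.11 × 0.8 = 0.03960 m³/s
Q = Σ qᵢ = 5.308 m³/s

5.31 m³/s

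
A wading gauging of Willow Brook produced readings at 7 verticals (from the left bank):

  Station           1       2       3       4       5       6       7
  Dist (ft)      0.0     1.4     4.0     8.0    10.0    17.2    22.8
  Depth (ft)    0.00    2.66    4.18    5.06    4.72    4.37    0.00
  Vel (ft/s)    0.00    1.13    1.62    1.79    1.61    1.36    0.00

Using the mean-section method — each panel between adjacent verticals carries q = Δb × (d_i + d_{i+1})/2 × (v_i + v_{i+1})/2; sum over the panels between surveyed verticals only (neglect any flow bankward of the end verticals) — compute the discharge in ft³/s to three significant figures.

Panel 1-2: Δb = 1.4 ft, d̄ = (0.00+2.66)/2 = 1.33, v̄ = (0.00+1.13)/2 = 0.565 → q = 1.4×1.33×0.565 = 1.052 ft³/s
Panel 2-3: Δb = 2.6 ft, d̄ = (2.66+4.18)/2 = 3.42, v̄ = (1.13+1.62)/2 = 1.375 → q = 2.6×3.42×1.375 = 12.23 ft³/s
Panel 3-4: Δb = 4 ft, d̄ = (4.18+5.06)/2 = 4.62, v̄ = (1.62+1.79)/2 = 1.705 → q = 4×4.62×1.705 = 31.51 ft³/s
Panel 4-5: Δb = 2 ft, d̄ = (5.06+4.72)/2 = 4.89, v̄ = (1.79+1.61)/2 = 1.7 → q = 2×4.89×1.7 = 16.63 ft³/s
Panel 5-6: Δb = 7.2 ft, d̄ = (4.72+4.37)/2 = 4.545, v̄ = (1.61+1.36)/2 = 1.485 → q = 7.2×4.545×1.485 = 48.60 ft³/s
Panel 6-7: Δb = 5.6 ft, d̄ = (4.37+0.00)/2 = 2.185, v̄ = (1.36+0.00)/2 = 0.68 → q = 5.6×2.185×0.68 = 8.320 ft³/s
Q = Σ q = 118.3 ft³/s

118 ft³/s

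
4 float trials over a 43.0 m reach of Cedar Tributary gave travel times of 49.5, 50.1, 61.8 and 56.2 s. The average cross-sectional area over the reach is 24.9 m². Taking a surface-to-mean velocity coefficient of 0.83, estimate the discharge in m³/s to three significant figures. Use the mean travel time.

16.3 m³/s

t̄ = (49.5 + 50.1 + 61.8 + 56.2) / 4 = 54.4 s
v_surface = L / t̄ = 43.0 / 54.4 = 0.7904 m/s
v_mean = 0.83 × 0.7904 = 0.6561 m/s
Q = A × v_mean = 24.9 × 0.6561 = 16.34 m³/s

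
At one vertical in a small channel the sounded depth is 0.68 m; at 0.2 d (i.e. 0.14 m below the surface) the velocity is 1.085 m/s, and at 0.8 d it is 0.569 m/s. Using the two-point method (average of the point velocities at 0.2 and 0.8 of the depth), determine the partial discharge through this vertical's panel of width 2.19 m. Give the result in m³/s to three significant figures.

1.23 m³/s

v̄ = (1.085 + 0.569) / 2 = 0.8270 m/s
q = v̄ × d × w = 0.8270 × 0.68 × 2.19 = 1.232 m³/s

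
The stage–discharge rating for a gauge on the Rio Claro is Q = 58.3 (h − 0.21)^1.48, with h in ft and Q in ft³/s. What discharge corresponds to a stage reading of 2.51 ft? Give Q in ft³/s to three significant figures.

200 ft³/s

Q = 58.3 × (2.51 − 0.21)^1.48 = 58.3 × 2.3^1.48 = 200.0 ft³/s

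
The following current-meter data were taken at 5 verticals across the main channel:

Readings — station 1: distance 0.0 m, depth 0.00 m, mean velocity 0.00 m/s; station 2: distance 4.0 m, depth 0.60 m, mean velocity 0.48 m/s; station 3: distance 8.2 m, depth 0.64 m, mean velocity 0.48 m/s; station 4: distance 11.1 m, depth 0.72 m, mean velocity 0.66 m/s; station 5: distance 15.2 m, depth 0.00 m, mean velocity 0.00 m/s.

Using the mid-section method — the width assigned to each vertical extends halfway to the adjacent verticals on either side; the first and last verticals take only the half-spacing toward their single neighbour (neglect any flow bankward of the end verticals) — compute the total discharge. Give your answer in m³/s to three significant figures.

3.93 m³/s

w_2 = (8.2 − 0.0)/2 = 4.1 m; q_2 = 0.48 × 0.60 × 4.1 = 1.181 m³/s
w_3 = (11.1 − 4.0)/2 = 3.55 m; q_3 = 0.48 × 0.64 × 3.55 = 1.091 m³/s
w_4 = (15.2 − 8.2)/2 = 3.5 m; q_4 = 0.66 × 0.72 × 3.5 = 1.663 m³/s
Stations 1, 5 contribute zero (depth or velocity is 0).
Q = Σ qᵢ = 3.935 m³/s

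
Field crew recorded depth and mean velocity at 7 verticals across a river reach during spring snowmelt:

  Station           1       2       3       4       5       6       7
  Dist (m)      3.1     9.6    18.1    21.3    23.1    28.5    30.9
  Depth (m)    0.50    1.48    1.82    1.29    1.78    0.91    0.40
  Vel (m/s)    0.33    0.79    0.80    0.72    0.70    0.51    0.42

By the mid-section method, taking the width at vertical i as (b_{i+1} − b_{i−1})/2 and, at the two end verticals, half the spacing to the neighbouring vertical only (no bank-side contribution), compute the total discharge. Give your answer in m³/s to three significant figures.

w_1 = (9.6 − 3.1)/2 = 3.25 m; q_1 = 0.33 × 0.50 × 3.25 = 0.5363 m³/s
w_2 = (18.1 − 3.1)/2 = 7.5 m; q_2 = 0.79 × 1.48 × 7.5 = 8.769 m³/s
w_3 = (21.3 − 9.6)/2 = 5.85 m; q_3 = 0.80 × 1.82 × 5.85 = 8.518 m³/s
w_4 = (23.1 − 18.1)/2 = 2.5 m; q_4 = 0.72 × 1.29 × 2.5 = 2.322 m³/s
w_5 = (28.5 − 21.3)/2 = 3.6 m; q_5 = 0.70 × 1.78 × 3.6 = 4.486 m³/s
w_6 = (30.9 − 23.1)/2 = 3.9 m; q_6 = 0.51 × 0.91 × 3.9 = 1.810 m³/s
w_7 = (30.9 − 28.5)/2 = 1.2 m; q_7 = 0.42 × 0.40 × 1.2 = 0.2016 m³/s
Q = Σ qᵢ = 26.64 m³/s

26.6 m³/s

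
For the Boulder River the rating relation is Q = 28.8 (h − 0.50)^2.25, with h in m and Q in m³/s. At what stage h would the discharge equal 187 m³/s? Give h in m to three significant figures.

2.80 m

h − h₀ = (Q/C)^(1/b) = (187/28.8)^(1/2.25) = 2.297 m
h = 0.50 + 2.297 = 2.797 m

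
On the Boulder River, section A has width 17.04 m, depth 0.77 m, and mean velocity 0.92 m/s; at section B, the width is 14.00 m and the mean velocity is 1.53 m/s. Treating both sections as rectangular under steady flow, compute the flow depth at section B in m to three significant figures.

0.564 m

Q = A₁V₁ = (17.04×0.77) × 0.92 = 12.07 m³/s
d₂ = Q/(b₂ V₂) = 12.07/(14.00×1.53) = 0.5635 m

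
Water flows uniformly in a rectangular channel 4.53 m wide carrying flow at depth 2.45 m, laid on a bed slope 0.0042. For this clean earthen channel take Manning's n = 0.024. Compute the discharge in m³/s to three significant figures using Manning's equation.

A = b·y = 4.53 × 2.45 = 11.10 m²
P = b + 2y = 4.53 + 2×2.45 = 9.430 m
R = A/P = 11.10/9.430 = 1.177 m
Q = (1/n)·A·R^(2/3)·S^(1/2) = (1/0.024) × 11.10 × 1.177^(2/3) × 0.0042^(1/2) = 33.41 m³/s

33.4 m³/s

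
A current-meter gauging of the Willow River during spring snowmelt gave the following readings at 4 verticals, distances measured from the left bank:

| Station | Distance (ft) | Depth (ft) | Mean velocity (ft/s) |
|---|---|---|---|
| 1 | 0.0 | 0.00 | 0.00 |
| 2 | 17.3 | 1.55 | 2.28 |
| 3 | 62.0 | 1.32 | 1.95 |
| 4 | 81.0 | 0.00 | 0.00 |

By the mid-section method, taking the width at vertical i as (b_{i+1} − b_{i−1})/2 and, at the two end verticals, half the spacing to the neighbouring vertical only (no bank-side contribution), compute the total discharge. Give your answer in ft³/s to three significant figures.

w_2 = (62.0 − 0.0)/2 = 31 ft; q_2 = 2.28 × 1.55 × 31 = 109.6 ft³/s
w_3 = (81.0 − 17.3)/2 = 31.85 ft; q_3 = 1.95 × 1.32 × 31.85 = 81.98 ft³/s
Stations 1, 4 contribute zero (depth or velocity is 0).
Q = Σ qᵢ = 191.5 ft³/s

192 ft³/s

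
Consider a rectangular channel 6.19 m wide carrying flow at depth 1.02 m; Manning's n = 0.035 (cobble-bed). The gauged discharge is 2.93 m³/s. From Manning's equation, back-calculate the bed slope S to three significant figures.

A = b·y = 6.19 × 1.02 = 6.314 m²
P = b + 2y = 6.19 + 2×1.02 = 8.230 m
R = A/P = 6.314/8.230 = 0.7672 m
S = (Q·n / (1·A·R^(2/3)))² = (2.93×0.035 / (1×6.314×0.8380))² = 0.0003756

0.000376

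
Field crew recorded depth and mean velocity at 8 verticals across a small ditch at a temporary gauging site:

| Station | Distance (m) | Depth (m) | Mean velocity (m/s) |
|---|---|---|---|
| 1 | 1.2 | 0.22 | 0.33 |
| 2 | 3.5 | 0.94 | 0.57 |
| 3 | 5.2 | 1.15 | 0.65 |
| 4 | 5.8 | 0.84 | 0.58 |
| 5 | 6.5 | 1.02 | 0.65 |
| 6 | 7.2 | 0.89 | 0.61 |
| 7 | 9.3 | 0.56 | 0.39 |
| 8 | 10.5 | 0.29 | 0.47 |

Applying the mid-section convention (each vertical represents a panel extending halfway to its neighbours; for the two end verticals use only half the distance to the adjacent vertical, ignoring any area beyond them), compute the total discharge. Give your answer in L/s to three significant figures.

w_1 = (3.5 − 1.2)/2 = 1.15 m; q_1 = 0.33 × 0.22 × 1.15 = 0.08349 m³/s
w_2 = (5.2 − 1.2)/2 = 2 m; q_2 = 0.57 × 0.94 × 2 = 1.072 m³/s
w_3 = (5.8 − 3.5)/2 = 1.15 m; q_3 = 0.65 × 1.15 × 1.15 = 0.8596 m³/s
w_4 = (6.5 − 5.2)/2 = 0.65 m; q_4 = 0.58 × 0.84 × 0.65 = 0.3167 m³/s
w_5 = (7.2 − 5.8)/2 = 0.7 m; q_5 = 0.65 × 1.02 × 0.7 = 0.4641 m³/s
w_6 = (9.3 − 6.5)/2 = 1.4 m; q_6 = 0.61 × 0.89 × 1.4 = 0.7601 m³/s
w_7 = (10.5 − 7.2)/2 = 1.65 m; q_7 = 0.39 × 0.56 × 1.65 = 0.3604 m³/s
w_8 = (10.5 − 9.3)/2 = 0.6 m; q_8 = 0.47 × 0.29 × 0.6 = 0.08178 m³/s
Q = Σ qᵢ = 3.998 m³/s
= 3.998 × 1000 = 3998 L/s

4000 L/s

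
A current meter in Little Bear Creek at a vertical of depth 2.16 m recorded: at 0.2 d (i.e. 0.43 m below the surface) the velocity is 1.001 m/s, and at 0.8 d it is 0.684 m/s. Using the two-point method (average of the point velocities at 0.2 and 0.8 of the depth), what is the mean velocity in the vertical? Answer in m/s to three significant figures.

0.843 m/s

v̄ = (1.001 + 0.684) / 2 = 0.8425 m/s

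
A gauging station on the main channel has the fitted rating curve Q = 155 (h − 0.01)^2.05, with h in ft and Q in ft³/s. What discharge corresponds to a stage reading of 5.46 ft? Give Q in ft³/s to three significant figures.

5010 ft³/s

Q = 155 × (5.46 − 0.01)^2.05 = 155 × 5.45^2.05 = 5011 ft³/s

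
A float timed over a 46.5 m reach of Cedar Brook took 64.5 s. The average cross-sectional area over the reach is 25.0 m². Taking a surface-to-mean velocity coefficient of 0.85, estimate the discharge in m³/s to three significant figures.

15.3 m³/s

v_surface = L / t̄ = 46.5 / 64.5 = 0.7209 m/s
v_mean = 0.85 × 0.7209 = 0.6128 m/s
Q = A × v_mean = 25.0 × 0.6128 = 15.32 m³/s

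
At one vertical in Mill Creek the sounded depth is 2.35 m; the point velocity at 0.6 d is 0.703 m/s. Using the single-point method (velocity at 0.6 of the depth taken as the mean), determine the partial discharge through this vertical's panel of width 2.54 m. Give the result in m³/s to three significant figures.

v̄ = v₀.₆ = 0.703 m/s
q = v̄ × d × w = 0.7030 × 2.35 × 2.54 = 4.196 m³/s

4.20 m³/s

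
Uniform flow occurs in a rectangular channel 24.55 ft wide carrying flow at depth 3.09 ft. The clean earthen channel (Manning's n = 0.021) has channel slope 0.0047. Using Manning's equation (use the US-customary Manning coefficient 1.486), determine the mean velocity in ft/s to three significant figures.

A = b·y = 24.55 × 3.09 = 75.86 ft²
P = b + 2y = 24.55 + 2×3.09 = 30.73 ft
R = A/P = 75.86/30.73 = 2.469 ft
Q = (1.486/n)·A·R^(2/3)·S^(1/2) = (1.486/0.021) × 75.86 × 2.469^(2/3) × 0.0047^(1/2) = 672.2 ft³/s
V = Q/A = 672.2/75.86 = 8.861 ft/s

8.86 ft/s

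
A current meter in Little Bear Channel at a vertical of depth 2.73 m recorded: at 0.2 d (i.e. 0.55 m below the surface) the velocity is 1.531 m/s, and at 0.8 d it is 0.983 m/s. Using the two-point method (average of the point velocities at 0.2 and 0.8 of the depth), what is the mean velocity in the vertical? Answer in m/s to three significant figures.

1.26 m/s

v̄ = (1.531 + 0.983) / 2 = 1.257 m/s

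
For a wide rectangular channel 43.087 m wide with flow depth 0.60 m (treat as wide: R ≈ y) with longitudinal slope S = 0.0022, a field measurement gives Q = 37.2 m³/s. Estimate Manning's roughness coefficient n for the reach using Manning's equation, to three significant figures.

A = b·y = 43.087 × 0.60 = 25.85 m²
Wide channel: R ≈ y = 0.60 m
n = (1/Q)·A·R^(2/3)·S^(1/2) = (1/37.2) × 25.85 × 0.7114 × 0.04690 = 0.02319

0.0232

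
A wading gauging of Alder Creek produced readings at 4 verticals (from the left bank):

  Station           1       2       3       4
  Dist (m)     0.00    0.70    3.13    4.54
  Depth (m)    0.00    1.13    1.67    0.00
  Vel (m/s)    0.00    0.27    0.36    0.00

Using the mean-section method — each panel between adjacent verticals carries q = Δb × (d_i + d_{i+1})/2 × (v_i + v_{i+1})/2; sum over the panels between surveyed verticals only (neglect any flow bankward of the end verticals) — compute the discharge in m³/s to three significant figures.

Panel 1-2: Δb = 0.7 m, d̄ = (0.00+1.13)/2 = 0.565, v̄ = (0.00+0.27)/2 = 0.135 → q = 0.7×0.565×0.135 = 0.05339 m³/s
Panel 2-3: Δb = 2.43 m, d̄ = (1.13+1.67)/2 = 1.4, v̄ = (0.27+0.36)/2 = 0.315 → q = 2.43×1.4×0.315 = 1.072 m³/s
Panel 3-4: Δb = 1.41 m, d̄ = (1.67+0.00)/2 = 0.835, v̄ = (0.36+0.00)/2 = 0.18 → q = 1.41×0.835×0.18 = 0.2119 m³/s
Q = Σ q = 1.337 m³/s

1.34 m³/s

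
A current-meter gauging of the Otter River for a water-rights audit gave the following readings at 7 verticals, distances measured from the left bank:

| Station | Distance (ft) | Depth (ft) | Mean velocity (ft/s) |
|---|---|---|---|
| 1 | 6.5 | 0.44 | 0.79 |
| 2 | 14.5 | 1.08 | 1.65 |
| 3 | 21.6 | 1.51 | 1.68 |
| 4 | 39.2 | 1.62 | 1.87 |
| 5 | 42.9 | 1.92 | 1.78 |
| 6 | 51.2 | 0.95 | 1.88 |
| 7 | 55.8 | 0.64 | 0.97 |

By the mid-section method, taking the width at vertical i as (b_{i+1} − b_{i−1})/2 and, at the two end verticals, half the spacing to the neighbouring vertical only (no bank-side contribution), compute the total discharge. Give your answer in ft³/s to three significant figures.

w_1 = (14.5 − 6.5)/2 = 4 ft; q_1 = 0.79 × 0.44 × 4 = 1.390 ft³/s
w_2 = (21.6 − 6.5)/2 = 7.55 ft; q_2 = 1.65 × 1.08 × 7.55 = 13.45 ft³/s
w_3 = (39.2 − 14.5)/2 = 12.35 ft; q_3 = 1.68 × 1.51 × 12.35 = 31.33 ft³/s
w_4 = (42.9 − 21.6)/2 = 10.65 ft; q_4 = 1.87 × 1.62 × 10.65 = 32.26 ft³/s
w_5 = (51.2 − 39.2)/2 = 6 ft; q_5 = 1.78 × 1.92 × 6 = 20.51 ft³/s
w_6 = (55.8 − 42.9)/2 = 6.45 ft; q_6 = 1.88 × 0.95 × 6.45 = 11.52 ft³/s
w_7 = (55.8 − 51.2)/2 = 2.3 ft; q_7 = 0.97 × 0.64 × 2.3 = 1.428 ft³/s
Q = Σ qᵢ = 111.9 ft³/s

112 ft³/s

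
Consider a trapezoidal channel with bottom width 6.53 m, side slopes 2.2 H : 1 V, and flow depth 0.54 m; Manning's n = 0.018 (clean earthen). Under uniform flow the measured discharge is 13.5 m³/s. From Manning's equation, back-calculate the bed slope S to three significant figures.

0.00969

A = (b + z·y)·y = (6.53 + 2.2×0.54)×0.54 = 4.168 m²
P = b + 2y√(1+z²) = 6.53 + 2×0.54×√(1+2.2²) = 9.140 m
R = A/P = 4.168/9.140 = 0.4560 m
S = (Q·n / (1·A·R^(2/3)))² = (13.5×0.018 / (1×4.168×0.5924))² = 0.009686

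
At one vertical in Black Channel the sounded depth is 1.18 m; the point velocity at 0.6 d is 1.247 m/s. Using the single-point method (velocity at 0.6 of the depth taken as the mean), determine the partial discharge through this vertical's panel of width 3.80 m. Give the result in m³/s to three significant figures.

v̄ = v₀.₆ = 1.247 m/s
q = v̄ × d × w = 1.247 × 1.18 × 3.80 = 5.592 m³/s

5.59 m³/s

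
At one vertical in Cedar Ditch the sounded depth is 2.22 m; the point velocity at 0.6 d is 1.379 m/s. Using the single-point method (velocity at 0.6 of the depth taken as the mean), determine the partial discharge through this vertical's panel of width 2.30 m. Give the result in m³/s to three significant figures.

7.04 m³/s

v̄ = v₀.₆ = 1.379 m/s
q = v̄ × d × w = 1.379 × 2.22 × 2.30 = 7.041 m³/s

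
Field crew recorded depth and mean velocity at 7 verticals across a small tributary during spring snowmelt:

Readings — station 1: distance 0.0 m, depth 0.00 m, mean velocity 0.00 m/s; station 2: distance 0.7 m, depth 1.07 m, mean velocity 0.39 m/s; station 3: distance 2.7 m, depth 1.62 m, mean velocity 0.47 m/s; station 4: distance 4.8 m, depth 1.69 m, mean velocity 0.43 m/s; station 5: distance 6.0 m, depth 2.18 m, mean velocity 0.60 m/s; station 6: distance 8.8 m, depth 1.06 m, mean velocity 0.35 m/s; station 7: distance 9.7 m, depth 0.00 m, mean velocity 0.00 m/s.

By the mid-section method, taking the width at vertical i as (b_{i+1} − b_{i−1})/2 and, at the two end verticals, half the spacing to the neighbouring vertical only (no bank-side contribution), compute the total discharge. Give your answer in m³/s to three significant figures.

w_2 = (2.7 − 0.0)/2 = 1.35 m; q_2 = 0.39 × 1.07 × 1.35 = 0.5634 m³/s
w_3 = (4.8 − 0.7)/2 = 2.05 m; q_3 = 0.47 × 1.62 × 2.05 = 1.561 m³/s
w_4 = (6.0 − 2.7)/2 = 1.65 m; q_4 = 0.43 × 1.69 × 1.65 = 1.199 m³/s
w_5 = (8.8 − 4.8)/2 = 2 m; q_5 = 0.60 × 2.18 × 2 = 2.616 m³/s
w_6 = (9.7 − 6.0)/2 = 1.85 m; q_6 = 0.35 × 1.06 × 1.85 = 0.6864 m³/s
Stations 1, 7 contribute zero (depth or velocity is 0).
Q = Σ qᵢ = 6.626 m³/s

6.63 m³/s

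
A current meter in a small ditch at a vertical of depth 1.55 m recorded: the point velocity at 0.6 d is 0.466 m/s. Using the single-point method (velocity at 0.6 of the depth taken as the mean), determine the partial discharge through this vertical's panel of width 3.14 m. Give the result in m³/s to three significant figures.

2.27 m³/s

v̄ = v₀.₆ = 0.466 m/s
q = v̄ × d × w = 0.4660 × 1.55 × 3.14 = 2.268 m³/s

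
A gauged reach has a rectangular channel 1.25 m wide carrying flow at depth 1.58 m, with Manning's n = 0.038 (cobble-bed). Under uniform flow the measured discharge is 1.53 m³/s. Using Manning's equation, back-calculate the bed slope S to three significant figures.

0.00253

A = b·y = 1.25 × 1.58 = 1.975 m²
P = b + 2y = 1.25 + 2×1.58 = 4.410 m
R = A/P = 1.975/4.410 = 0.4478 m
S = (Q·n / (1·A·R^(2/3)))² = (1.53×0.038 / (1×1.975×0.5854))² = 0.002529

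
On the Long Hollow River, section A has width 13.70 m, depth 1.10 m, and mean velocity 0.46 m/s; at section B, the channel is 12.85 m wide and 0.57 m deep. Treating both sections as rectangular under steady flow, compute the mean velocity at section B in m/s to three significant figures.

0.946 m/s

Q = A₁V₁ = (13.70×1.10) × 0.46 = 6.932 m³/s
A₂ = 12.85 × 0.57 = 7.325 m²
V₂ = Q/A₂ = 6.932/7.325 = 0.9464 m/s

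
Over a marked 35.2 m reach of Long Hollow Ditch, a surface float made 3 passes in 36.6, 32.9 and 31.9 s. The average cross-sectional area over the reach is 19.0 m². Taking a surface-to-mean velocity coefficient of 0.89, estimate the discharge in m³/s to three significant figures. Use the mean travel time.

17.6 m³/s

t̄ = (36.6 + 32.9 + 31.9) / 3 = 33.8 s
v_surface = L / t̄ = 35.2 / 33.8 = 1.041 m/s
v_mean = 0.89 × 1.041 = 0.9269 m/s
Q = A × v_mean = 19.0 × 0.9269 = 17.61 m³/s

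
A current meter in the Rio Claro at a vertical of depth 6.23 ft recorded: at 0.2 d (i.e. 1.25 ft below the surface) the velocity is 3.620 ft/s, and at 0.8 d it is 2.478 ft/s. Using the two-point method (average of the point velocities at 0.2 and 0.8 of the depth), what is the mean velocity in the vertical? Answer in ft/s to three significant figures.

v̄ = (3.620 + 2.478) / 2 = 3.049 ft/s

3.05 ft/s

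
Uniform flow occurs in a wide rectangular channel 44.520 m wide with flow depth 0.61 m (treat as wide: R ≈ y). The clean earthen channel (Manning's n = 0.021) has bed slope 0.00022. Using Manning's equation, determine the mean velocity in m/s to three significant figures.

A = b·y = 44.520 × 0.61 = 27.16 m²
Wide channel: R ≈ y = 0.61 m
Q = (1/n)·A·R^(2/3)·S^(1/2) = (1/0.021) × 27.16 × 0.6100^(2/3) × 0.00022^(1/2) = 13.80 m³/s
V = Q/A = 13.80/27.16 = 0.5080 m/s

0.508 m/s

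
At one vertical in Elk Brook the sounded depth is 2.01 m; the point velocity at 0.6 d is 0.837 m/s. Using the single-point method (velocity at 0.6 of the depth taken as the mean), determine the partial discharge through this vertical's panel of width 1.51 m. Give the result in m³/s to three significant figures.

2.54 m³/s

v̄ = v₀.₆ = 0.837 m/s
q = v̄ × d × w = 0.8370 × 2.01 × 1.51 = 2.540 m³/s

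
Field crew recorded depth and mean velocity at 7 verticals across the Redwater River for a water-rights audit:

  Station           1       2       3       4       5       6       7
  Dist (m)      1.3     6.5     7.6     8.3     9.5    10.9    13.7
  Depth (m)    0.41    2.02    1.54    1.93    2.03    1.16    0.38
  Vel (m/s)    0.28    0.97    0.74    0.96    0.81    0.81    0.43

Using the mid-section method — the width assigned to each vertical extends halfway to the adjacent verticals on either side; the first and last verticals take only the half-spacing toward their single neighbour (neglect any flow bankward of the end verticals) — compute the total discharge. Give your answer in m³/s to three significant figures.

13.6 m³/s

w_1 = (6.5 − 1.3)/2 = 2.6 m; q_1 = 0.28 × 0.41 × 2.6 = 0.2985 m³/s
w_2 = (7.6 − 1.3)/2 = 3.15 m; q_2 = 0.97 × 2.02 × 3.15 = 6.172 m³/s
w_3 = (8.3 − 6.5)/2 = 0.9 m; q_3 = 0.74 × 1.54 × 0.9 = 1.026 m³/s
w_4 = (9.5 − 7.6)/2 = 0.95 m; q_4 = 0.96 × 1.93 × 0.95 = 1.760 m³/s
w_5 = (10.9 − 8.3)/2 = 1.3 m; q_5 = 0.81 × 2.03 × 1.3 = 2.138 m³/s
w_6 = (13.7 − 9.5)/2 = 2.1 m; q_6 = 0.81 × 1.16 × 2.1 = 1.973 m³/s
w_7 = (13.7 − 10.9)/2 = 1.4 m; q_7 = 0.43 × 0.38 × 1.4 = 0.2288 m³/s
Q = Σ qᵢ = 13.60 m³/s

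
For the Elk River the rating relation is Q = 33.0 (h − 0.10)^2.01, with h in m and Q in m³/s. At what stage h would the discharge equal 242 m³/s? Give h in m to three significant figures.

h − h₀ = (Q/C)^(1/b) = (242/33.0)^(1/2.01) = 2.695 m
h = 0.10 + 2.695 = 2.795 m

2.79 m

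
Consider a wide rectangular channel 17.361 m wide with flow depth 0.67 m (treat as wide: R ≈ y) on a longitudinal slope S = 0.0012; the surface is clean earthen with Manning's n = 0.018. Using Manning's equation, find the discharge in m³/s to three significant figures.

A = b·y = 17.361 × 0.67 = 11.63 m²
Wide channel: R ≈ y = 0.67 m
Q = (1/n)·A·R^(2/3)·S^(1/2) = (1/0.018) × 11.63 × 0.6700^(2/3) × 0.0012^(1/2) = 17.14 m³/s

17.1 m³/s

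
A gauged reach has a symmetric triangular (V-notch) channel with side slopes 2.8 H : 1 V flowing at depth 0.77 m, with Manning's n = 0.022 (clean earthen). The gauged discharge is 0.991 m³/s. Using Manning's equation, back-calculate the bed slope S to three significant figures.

A = z·y² = 2.8×0.77² = 1.660 m²
P = 2y√(1+z²) = 2×0.77×√(1+2.8²) = 4.579 m
R = A/P = 1.660/4.579 = 0.3626 m
S = (Q·n / (1·A·R^(2/3)))² = (0.991×0.022 / (1×1.660×0.5085))² = 0.0006671

0.000667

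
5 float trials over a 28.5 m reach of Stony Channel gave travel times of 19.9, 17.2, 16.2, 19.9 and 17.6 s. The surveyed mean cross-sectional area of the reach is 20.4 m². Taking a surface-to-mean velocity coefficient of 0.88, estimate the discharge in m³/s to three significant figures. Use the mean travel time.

28.2 m³/s

t̄ = (19.9 + 17.2 + 16.2 + 19.9 + 17.6) / 5 = 18.16 s
v_surface = L / t̄ = 28.5 / 18.16 = 1.569 m/s
v_mean = 0.88 × 1.569 = 1.381 m/s
Q = A × v_mean = 20.4 × 1.381 = 28.17 m³/s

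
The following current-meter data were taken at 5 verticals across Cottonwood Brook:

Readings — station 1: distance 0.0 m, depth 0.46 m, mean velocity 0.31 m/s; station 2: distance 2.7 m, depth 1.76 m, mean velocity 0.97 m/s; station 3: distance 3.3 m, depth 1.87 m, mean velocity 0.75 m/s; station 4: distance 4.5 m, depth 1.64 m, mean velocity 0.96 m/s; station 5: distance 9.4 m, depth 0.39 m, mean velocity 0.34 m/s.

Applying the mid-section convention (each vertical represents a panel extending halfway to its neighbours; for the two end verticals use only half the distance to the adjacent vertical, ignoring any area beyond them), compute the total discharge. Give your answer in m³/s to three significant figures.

9.40 m³/s

w_1 = (2.7 − 0.0)/2 = 1.35 m; q_1 = 0.31 × 0.46 × 1.35 = 0.1925 m³/s
w_2 = (3.3 − 0.0)/2 = 1.65 m; q_2 = 0.97 × 1.76 × 1.65 = 2.817 m³/s
w_3 = (4.5 − 2.7)/2 = 0.9 m; q_3 = 0.75 × 1.87 × 0.9 = 1.262 m³/s
w_4 = (9.4 − 3.3)/2 = 3.05 m; q_4 = 0.96 × 1.64 × 3.05 = 4.802 m³/s
w_5 = (9.4 − 4.5)/2 = 2.45 m; q_5 = 0.34 × 0.39 × 2.45 = 0.3249 m³/s
Q = Σ qᵢ = 9.398 m³/s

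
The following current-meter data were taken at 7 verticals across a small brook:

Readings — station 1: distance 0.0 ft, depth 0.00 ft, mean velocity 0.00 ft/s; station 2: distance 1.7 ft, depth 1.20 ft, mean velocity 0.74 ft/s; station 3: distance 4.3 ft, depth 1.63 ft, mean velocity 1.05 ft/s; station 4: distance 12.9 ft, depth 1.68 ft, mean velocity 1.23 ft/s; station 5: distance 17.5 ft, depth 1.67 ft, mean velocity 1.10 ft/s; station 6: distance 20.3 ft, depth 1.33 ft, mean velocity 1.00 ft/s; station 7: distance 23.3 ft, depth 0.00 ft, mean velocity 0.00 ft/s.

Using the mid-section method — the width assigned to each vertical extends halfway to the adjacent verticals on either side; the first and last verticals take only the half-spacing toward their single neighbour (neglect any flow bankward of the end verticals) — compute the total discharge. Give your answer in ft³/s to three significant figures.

w_2 = (4.3 − 0.0)/2 = 2.15 ft; q_2 = 0.74 × 1.20 × 2.15 = 1.909 ft³/s
w_3 = (12.9 − 1.7)/2 = 5.6 ft; q_3 = 1.05 × 1.63 × 5.6 = 9.584 ft³/s
w_4 = (17.5 − 4.3)/2 = 6.6 ft; q_4 = 1.23 × 1.68 × 6.6 = 13.64 ft³/s
w_5 = (20.3 − 12.9)/2 = 3.7 ft; q_5 = 1.10 × 1.67 × 3.7 = 6.797 ft³/s
w_6 = (23.3 − 17.5)/2 = 2.9 ft; q_6 = 1.00 × 1.33 × 2.9 = 3.857 ft³/s
Stations 1, 7 contribute zero (depth or velocity is 0).
Q = Σ qᵢ = 35.79 ft³/s

35.8 ft³/s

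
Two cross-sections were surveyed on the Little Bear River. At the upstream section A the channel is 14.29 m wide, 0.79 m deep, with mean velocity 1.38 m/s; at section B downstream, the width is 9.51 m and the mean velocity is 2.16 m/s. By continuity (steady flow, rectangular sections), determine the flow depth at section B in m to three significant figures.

0.758 m

Q = A₁V₁ = (14.29×0.79) × 1.38 = 15.58 m³/s
d₂ = Q/(b₂ V₂) = 15.58/(9.51×2.16) = 0.7584 m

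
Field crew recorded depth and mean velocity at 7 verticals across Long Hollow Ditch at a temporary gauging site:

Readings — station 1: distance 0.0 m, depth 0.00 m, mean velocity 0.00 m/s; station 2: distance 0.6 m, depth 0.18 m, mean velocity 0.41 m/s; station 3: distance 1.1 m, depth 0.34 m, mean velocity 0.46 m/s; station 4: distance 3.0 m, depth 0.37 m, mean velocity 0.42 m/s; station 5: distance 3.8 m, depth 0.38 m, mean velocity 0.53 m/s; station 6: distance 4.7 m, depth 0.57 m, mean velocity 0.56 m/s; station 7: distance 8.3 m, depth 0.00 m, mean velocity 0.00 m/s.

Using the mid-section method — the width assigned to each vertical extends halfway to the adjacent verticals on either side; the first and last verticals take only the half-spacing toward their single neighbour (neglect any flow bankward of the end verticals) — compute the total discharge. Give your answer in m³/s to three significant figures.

1.33 m³/s

w_2 = (1.1 − 0.0)/2 = 0.55 m; q_2 = 0.41 × 0.18 × 0.55 = 0.04059 m³/s
w_3 = (3.0 − 0.6)/2 = 1.2 m; q_3 = 0.46 × 0.34 × 1.2 = 0.1877 m³/s
w_4 = (3.8 − 1.1)/2 = 1.35 m; q_4 = 0.42 × 0.37 × 1.35 = 0.2098 m³/s
w_5 = (4.7 − 3.0)/2 = 0.85 m; q_5 = 0.53 × 0.38 × 0.85 = 0.1712 m³/s
w_6 = (8.3 − 3.8)/2 = 2.25 m; q_6 = 0.56 × 0.57 × 2.25 = 0.7182 m³/s
Stations 1, 7 contribute zero (depth or velocity is 0).
Q = Σ qᵢ = 1.327 m³/s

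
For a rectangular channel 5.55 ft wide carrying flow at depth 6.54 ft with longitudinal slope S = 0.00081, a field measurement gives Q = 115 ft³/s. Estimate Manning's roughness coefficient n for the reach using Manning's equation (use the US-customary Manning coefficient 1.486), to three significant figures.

A = b·y = 5.55 × 6.54 = 36.30 ft²
P = b + 2y = 5.55 + 2×6.54 = 18.63 ft
R = A/P = 36.30/18.63 = 1.948 ft
n = (1.486/Q)·A·R^(2/3)·S^(1/2) = (1.486/115) × 36.30 × 1.560 × 0.02846 = 0.02082

0.0208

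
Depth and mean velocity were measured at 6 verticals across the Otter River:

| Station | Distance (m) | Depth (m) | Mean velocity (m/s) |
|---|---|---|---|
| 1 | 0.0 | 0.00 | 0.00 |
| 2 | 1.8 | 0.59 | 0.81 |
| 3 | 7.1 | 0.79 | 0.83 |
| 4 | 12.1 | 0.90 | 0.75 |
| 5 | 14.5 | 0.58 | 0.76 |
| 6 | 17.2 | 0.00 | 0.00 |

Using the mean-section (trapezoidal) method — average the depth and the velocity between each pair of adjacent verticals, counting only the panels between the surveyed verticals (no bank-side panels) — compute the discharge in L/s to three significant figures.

8190 L/s

Panel 1-2: Δb = 1.8 m, d̄ = (0.00+0.59)/2 = 0.295, v̄ = (0.00+0.81)/2 = 0.405 → q = 1.8×0.295×0.405 = 0.2151 m³/s
Panel 2-3: Δb = 5.3 m, d̄ = (0.59+0.79)/2 = 0.69, v̄ = (0.81+0.83)/2 = 0.82 → q = 5.3×0.69×0.82 = 2.999 m³/s
Panel 3-4: Δb = 5 m, d̄ = (0.79+0.90)/2 = 0.845, v̄ = (0.83+0.75)/2 = 0.79 → q = 5×0.845×0.79 = 3.338 m³/s
Panel 4-5: Δb = 2.4 m, d̄ = (0.90+0.58)/2 = 0.74, v̄ = (0.75+0.76)/2 = 0.755 → q = 2.4×0.74×0.755 = 1.341 m³/s
Panel 5-6: Δb = 2.7 m, d̄ = (0.58+0.00)/2 = 0.29, v̄ = (0.76+0.00)/2 = 0.38 → q = 2.7×0.29×0.38 = 0.2975 m³/s
Q = Σ q = 8.190 m³/s
= 8.190 × 1000 = 8190 L/s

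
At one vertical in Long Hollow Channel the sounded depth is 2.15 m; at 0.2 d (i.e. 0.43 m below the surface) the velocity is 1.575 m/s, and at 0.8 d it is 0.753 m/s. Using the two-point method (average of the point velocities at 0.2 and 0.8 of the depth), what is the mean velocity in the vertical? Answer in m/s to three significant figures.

v̄ = (1.575 + 0.753) / 2 = 1.164 m/s

1.16 m/s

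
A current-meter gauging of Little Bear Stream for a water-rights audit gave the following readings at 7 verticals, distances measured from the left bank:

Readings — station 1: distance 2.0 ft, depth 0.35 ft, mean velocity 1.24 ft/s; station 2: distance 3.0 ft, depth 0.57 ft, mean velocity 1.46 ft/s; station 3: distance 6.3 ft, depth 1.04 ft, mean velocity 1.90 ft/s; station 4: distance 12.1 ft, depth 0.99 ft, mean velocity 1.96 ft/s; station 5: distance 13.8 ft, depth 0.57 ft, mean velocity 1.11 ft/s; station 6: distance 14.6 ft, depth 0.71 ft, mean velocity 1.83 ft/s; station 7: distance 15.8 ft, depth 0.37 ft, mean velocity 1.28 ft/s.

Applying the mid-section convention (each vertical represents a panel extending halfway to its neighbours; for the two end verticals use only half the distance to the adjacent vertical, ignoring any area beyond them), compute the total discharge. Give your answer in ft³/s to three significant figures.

20.6 ft³/s

w_1 = (3.0 − 2.0)/2 = 0.5 ft; q_1 = 1.24 × 0.35 × 0.5 = 0.2170 ft³/s
w_2 = (6.3 − 2.0)/2 = 2.15 ft; q_2 = 1.46 × 0.57 × 2.15 = 1.789 ft³/s
w_3 = (12.1 − 3.0)/2 = 4.55 ft; q_3 = 1.90 × 1.04 × 4.55 = 8.991 ft³/s
w_4 = (13.8 − 6.3)/2 = 3.75 ft; q_4 = 1.96 × 0.99 × 3.75 = 7.277 ft³/s
w_5 = (14.6 − 12.1)/2 = 1.25 ft; q_5 = 1.11 × 0.57 × 1.25 = 0.7909 ft³/s
w_6 = (15.8 − 13.8)/2 = 1 ft; q_6 = 1.83 × 0.71 × 1 = 1.299 ft³/s
w_7 = (15.8 − 14.6)/2 = 0.6 ft; q_7 = 1.28 × 0.37 × 0.6 = 0.2842 ft³/s
Q = Σ qᵢ = 20.65 ft³/s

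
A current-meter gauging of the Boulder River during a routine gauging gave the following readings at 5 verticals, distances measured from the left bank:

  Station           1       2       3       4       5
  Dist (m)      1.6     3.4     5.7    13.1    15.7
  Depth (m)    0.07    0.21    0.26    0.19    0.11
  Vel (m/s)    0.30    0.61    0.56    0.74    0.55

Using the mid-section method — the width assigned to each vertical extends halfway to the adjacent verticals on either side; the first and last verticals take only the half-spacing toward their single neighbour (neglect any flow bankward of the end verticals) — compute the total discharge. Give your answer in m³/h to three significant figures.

6370 m³/h

w_1 = (3.4 − 1.6)/2 = 0.9 m; q_1 = 0.30 × 0.07 × 0.9 = 0.01890 m³/s
w_2 = (5.7 − 1.6)/2 = 2.05 m; q_2 = 0.61 × 0.21 × 2.05 = 0.2626 m³/s
w_3 = (13.1 − 3.4)/2 = 4.85 m; q_3 = 0.56 × 0.26 × 4.85 = 0.7062 m³/s
w_4 = (15.7 − 5.7)/2 = 5 m; q_4 = 0.74 × 0.19 × 5 = 0.7030 m³/s
w_5 = (15.7 − 13.1)/2 = 1.3 m; q_5 = 0.55 × 0.11 × 1.3 = 0.07865 m³/s
Q = Σ qᵢ = 1.769 m³/s
= 1.769 × 3600 = 6370 m³/h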